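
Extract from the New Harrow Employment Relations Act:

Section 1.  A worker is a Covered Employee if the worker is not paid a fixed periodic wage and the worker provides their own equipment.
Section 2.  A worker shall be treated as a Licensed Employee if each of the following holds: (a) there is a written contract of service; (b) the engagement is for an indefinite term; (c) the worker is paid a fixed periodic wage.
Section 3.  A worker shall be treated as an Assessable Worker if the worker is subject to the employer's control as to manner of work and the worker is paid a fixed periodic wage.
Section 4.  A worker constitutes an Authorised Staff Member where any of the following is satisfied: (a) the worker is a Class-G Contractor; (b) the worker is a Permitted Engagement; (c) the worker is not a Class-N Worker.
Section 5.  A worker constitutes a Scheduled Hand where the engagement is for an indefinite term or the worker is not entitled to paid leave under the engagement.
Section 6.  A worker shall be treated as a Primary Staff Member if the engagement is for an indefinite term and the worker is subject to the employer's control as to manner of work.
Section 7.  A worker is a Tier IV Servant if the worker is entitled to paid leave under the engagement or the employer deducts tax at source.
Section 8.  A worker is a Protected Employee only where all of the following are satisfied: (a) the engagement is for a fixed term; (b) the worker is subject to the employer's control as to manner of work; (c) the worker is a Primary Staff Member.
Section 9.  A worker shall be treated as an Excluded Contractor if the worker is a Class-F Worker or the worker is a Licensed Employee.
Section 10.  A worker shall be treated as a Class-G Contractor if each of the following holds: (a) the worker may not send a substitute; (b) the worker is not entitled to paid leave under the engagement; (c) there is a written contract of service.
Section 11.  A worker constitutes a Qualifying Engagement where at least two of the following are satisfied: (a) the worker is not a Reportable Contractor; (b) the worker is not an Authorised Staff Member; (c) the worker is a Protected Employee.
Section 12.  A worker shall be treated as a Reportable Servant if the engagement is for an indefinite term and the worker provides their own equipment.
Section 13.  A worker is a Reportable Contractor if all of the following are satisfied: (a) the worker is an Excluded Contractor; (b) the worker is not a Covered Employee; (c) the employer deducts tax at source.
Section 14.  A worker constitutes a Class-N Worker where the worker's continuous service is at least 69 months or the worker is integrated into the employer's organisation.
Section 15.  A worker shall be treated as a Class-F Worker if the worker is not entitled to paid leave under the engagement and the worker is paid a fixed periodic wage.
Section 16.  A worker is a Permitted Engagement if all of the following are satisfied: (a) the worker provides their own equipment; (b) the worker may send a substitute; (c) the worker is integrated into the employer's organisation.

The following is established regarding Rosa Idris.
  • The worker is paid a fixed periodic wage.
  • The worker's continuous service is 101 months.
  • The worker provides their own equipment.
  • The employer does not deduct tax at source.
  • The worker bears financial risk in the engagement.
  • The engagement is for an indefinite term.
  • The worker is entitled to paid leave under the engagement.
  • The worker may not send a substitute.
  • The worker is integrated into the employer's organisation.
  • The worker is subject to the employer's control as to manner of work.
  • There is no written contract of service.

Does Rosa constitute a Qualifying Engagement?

Yes

section 15 — Class-F Worker: [the worker is not entitled to paid leave under the engagement? no] AND [the worker is paid a fixed periodic wage? yes] → not satisfied.
section 2 — Licensed Employee: [there is a written contract of service? no] AND [the engagement is for an indefinite term? yes] AND [the worker is paid a fixed periodic wage? yes] → not satisfied.
section 9 — Excluded Contractor: [Class-F Worker (section 15)? no] OR [Licensed Employee (section 2)? no] → not satisfied.
section 1 — Covered Employee: [the worker is not paid a fixed periodic wage? no] AND [the worker provides their own equipment? yes] → not satisfied.
section 13 — Reportable Contractor: [Excluded Contractor (section 9)? no] AND [not a Covered Employee (section 1)? yes] AND [the employer deducts tax at source? no] → not satisfied.
section 10 — Class-G Contractor: [the worker may not send a substitute? yes] AND [the worker is not entitled to paid leave under the engagement? no] AND [there is a written contract of service? no] → not satisfied.
section 16 — Permitted Engagement: [the worker provides their own equipment? yes] AND [the worker may send a substitute? no] AND [the worker is integrated into the employer's organisation? yes] → not satisfied.
section 14 — Class-N Worker: [worker's continuous service: 101 months ≥ 69 months? yes] OR [the worker is integrated into the employer's organisation? yes] → satisfied.
section 4 — Authorised Staff Member: [Class-G Contractor (section 10)? no] OR [Permitted Engagement (section 16)? no] OR [not a Class-N Worker (section 14)? no] → not satisfied.
section 6 — Primary Staff Member: [the engagement is for an indefinite term? yes] AND [the worker is subject to the employer's control as to manner of work? yes] → satisfied.
section 8 — Protected Employee: [the engagement is for a fixed term? no] AND [the worker is subject to the employer's control as to manner of work? yes] AND [Primary Staff Member (section 6)? yes] → not satisfied.
section 11 — Qualifying Engagement: not a Reportable Contractor (section 13)? yes; not an Authorised Staff Member (section 4)? yes; Protected Employee (section 8)? no — 2 of 3 hold (need ≥2) → satisfied.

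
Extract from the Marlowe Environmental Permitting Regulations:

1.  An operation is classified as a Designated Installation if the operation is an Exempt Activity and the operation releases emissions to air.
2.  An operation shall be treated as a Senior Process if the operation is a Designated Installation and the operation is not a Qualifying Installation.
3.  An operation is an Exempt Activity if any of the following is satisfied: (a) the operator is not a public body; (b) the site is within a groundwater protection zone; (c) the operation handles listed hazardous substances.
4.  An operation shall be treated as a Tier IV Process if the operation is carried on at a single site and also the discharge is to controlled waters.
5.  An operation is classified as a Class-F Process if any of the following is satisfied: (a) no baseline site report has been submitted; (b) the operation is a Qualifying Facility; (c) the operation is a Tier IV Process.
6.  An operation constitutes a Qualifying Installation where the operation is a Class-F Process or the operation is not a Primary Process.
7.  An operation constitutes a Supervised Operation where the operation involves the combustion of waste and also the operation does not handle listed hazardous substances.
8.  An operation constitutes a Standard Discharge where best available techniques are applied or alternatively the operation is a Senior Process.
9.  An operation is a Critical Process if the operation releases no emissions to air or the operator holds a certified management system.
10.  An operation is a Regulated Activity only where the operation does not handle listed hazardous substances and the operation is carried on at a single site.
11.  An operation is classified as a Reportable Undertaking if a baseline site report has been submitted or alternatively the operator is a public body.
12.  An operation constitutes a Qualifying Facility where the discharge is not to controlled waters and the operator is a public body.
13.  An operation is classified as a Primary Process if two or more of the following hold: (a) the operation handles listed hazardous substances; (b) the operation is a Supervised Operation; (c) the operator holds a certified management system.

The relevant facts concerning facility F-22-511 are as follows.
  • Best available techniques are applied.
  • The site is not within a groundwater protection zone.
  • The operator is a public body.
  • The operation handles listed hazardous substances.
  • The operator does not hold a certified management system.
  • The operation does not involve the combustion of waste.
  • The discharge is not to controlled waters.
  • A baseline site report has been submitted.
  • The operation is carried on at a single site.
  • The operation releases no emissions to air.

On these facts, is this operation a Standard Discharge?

Yes

paragraph 3 — Exempt Activity: [the operator is not a public body? no] OR [the site is within a groundwater protection zone? no] OR [the operation handles listed hazardous substances? yes] → satisfied.
paragraph 1 — Designated Installation: [Exempt Activity (paragraph 3)? yes] AND [the operation releases emissions to air? no] → not satisfied.
paragraph 12 — Qualifying Facility: [the discharge is not to controlled waters? yes] AND [the operator is a public body? yes] → satisfied.
paragraph 4 — Tier IV Process: [the operation is carried on at a single site? yes] AND [the discharge is to controlled waters? no] → not satisfied.
paragraph 5 — Class-F Process: [no baseline site report has been submitted? no] OR [Qualifying Facility (paragraph 12)? yes] OR [Tier IV Process (paragraph 4)? no] → satisfied.
paragraph 7 — Supervised Operation: [the operation involves the combustion of waste? no] AND [the operation does not handle listed hazardous substances? no] → not satisfied.
paragraph 13 — Primary Process: the operation handles listed hazardous substances? yes; Supervised Operation (paragraph 7)? no; the operator holds a certified management system? no — 1 of 3 hold (need ≥2) → not satisfied.
paragraph 6 — Qualifying Installation: [Class-F Process (paragraph 5)? yes] OR [not a Primary Process (paragraph 13)? yes] → satisfied.
paragraph 2 — Senior Process: [Designated Installation (paragraph 1)? no] AND [not a Qualifying Installation (paragraph 6)? no] → not satisfied.
paragraph 8 — Standard Discharge: [best available techniques are applied? yes] OR [Senior Process (paragraph 2)? no] → satisfied.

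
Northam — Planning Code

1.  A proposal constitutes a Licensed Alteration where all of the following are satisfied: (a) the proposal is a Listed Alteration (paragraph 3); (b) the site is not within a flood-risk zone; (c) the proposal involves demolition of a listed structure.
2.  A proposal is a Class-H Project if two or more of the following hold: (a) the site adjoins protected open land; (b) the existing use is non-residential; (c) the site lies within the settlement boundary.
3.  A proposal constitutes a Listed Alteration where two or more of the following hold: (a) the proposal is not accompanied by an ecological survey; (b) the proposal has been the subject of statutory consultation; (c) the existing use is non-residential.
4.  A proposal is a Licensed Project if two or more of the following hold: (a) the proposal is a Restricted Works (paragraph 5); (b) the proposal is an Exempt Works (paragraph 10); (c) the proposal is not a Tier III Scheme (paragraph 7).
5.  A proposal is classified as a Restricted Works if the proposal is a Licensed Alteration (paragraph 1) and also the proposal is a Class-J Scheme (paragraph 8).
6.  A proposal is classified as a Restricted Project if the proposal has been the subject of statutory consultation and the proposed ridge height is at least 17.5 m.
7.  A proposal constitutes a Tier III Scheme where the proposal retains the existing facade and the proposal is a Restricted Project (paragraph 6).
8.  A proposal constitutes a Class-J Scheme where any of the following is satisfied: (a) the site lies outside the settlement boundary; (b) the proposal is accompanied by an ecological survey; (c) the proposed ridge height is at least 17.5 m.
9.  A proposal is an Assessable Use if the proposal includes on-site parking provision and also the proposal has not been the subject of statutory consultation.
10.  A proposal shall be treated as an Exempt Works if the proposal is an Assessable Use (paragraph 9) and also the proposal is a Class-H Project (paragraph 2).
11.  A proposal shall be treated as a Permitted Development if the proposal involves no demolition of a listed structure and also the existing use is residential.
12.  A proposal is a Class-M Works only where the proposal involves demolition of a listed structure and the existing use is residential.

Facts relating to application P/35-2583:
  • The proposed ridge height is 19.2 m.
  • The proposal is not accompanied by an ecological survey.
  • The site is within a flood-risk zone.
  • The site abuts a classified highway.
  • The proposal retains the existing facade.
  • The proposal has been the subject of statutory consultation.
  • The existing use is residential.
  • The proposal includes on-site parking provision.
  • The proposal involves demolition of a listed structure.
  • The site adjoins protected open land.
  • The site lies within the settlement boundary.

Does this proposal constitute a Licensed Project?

No

Under paragraph 3: the proposal is not accompanied by an ecological survey? yes; the proposal has been the subject of statutory consultation? yes; the existing use is non-residential? no — 2 of 3 hold (need ≥2) → satisfied.
Under paragraph 1: Listed Alteration (paragraph 3)? yes; and the site is not within a flood-risk zone? no; and the proposal involves demolition of a listed structure? yes. So the proposal is not a Licensed Alteration.
Under paragraph 8: the site lies outside the settlement boundary? no; or the proposal is accompanied by an ecological survey? no; or proposed ridge height: 19.2 m ≥ 17.5 m? yes. So the proposal is a Class-J Scheme.
Under paragraph 5: Licensed Alteration (paragraph 1)? no; and Class-J Scheme (paragraph 8)? yes. So the proposal is not a Restricted Works.
Under paragraph 9: the proposal includes on-site parking provision? yes; and the proposal has not been the subject of statutory consultation? no. So the proposal is not an Assessable Use.
Under paragraph 2: the site adjoins protected open land? yes; the existing use is non-residential? no; the site lies within the settlement boundary? yes — 2 of 3 hold (need ≥2) → satisfied.
Under paragraph 10: Assessable Use (paragraph 9)? no; and Class-H Project (paragraph 2)? yes. So the proposal is not an Exempt Works.
Under paragraph 6: the proposal has been the subject of statutory consultation? yes; and proposed ridge height: 19.2 m ≥ 17.5 m? yes. So the proposal is a Restricted Project.
Under paragraph 7: the proposal retains the existing facade? yes; and Restricted Project (paragraph 6)? yes. So the proposal is a Tier III Scheme.
Under paragraph 4: Restricted Works (paragraph 5)? no; Exempt Works (paragraph 10)? no; not a Tier III Scheme (paragraph 7)? no — 0 of 3 hold (need ≥2) → not satisfied.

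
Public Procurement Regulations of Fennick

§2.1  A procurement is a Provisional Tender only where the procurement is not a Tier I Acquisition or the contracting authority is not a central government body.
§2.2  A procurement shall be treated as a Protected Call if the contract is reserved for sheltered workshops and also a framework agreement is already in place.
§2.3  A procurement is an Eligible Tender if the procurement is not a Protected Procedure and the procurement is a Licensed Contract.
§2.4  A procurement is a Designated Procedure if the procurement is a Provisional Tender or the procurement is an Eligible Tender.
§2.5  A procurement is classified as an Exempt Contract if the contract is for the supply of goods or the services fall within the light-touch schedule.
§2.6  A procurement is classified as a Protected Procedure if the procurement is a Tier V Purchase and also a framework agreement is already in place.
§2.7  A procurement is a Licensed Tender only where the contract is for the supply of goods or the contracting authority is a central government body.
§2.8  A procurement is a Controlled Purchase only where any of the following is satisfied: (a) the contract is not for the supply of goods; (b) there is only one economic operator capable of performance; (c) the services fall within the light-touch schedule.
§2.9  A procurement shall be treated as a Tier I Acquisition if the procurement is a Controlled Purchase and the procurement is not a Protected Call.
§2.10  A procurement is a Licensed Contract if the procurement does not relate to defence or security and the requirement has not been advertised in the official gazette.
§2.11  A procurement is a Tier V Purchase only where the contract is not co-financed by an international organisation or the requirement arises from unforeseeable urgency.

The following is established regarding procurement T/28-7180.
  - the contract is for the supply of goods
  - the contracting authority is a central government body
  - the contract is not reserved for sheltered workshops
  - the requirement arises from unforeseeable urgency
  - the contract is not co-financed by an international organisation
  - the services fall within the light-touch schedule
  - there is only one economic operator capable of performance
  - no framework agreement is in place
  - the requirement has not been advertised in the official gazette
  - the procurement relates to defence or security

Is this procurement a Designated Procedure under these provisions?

§2.8 — Controlled Purchase: [the contract is not for the supply of goods? no] OR [there is only one economic operator capable of performance? yes] OR [the services fall within the light-touch schedule? yes] → satisfied.
§2.2 — Protected Call: [the contract is reserved for sheltered workshops? no] AND [a framework agreement is already in place? no] → not satisfied.
§2.9 — Tier I Acquisition: [Controlled Purchase (§2.8)? yes] AND [not a Protected Call (§2.2)? yes] → satisfied.
§2.1 — Provisional Tender: [not a Tier I Acquisition (§2.9)? no] OR [the contracting authority is not a central government body? no] → not satisfied.
§2.11 — Tier V Purchase: [the contract is not co-financed by an international organisation? yes] OR [the requirement arises from unforeseeable urgency? yes] → satisfied.
§2.6 — Protected Procedure: [Tier V Purchase (§2.11)? yes] AND [a framework agreement is already in place? no] → not satisfied.
§2.10 — Licensed Contract: [the procurement does not relate to defence or security? no] AND [the requirement has not been advertised in the official gazette? yes] → not satisfied.
§2.3 — Eligible Tender: [not a Protected Procedure (§2.6)? yes] AND [Licensed Contract (§2.10)? no] → not satisfied.
§2.4 — Designated Procedure: [Provisional Tender (§2.1)? no] OR [Eligible Tender (§2.3)? no] → not satisfied.

No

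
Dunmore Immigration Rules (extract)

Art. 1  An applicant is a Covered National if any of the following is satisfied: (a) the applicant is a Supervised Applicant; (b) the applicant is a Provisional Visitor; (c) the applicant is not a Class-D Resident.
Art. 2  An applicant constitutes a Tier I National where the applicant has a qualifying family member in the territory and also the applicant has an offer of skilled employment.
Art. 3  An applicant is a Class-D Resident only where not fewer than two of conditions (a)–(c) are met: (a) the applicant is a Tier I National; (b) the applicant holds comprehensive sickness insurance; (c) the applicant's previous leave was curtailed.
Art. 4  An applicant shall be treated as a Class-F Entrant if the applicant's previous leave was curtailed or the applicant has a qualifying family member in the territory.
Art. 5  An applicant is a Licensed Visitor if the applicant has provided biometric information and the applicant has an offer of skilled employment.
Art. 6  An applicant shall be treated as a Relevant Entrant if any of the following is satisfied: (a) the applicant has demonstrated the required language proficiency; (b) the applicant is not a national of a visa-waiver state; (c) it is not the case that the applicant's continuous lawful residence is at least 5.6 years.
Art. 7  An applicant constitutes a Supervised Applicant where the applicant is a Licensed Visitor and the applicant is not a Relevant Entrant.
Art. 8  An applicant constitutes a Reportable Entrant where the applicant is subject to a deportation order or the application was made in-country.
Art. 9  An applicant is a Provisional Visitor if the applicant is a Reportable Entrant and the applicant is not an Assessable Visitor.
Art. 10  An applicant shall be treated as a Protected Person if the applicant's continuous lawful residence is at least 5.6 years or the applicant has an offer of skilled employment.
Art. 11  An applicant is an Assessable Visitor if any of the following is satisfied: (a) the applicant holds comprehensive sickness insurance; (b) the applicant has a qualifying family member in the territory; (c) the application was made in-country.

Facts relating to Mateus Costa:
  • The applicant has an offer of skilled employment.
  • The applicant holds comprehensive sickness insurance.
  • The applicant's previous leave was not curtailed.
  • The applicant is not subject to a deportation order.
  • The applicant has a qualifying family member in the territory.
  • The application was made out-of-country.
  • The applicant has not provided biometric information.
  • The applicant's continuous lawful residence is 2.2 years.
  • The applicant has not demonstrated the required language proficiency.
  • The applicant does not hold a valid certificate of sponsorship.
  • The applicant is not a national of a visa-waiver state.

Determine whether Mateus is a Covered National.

Under article 5: the applicant has provided biometric information? no; and the applicant has an offer of skilled employment? yes. So the applicant is not a Licensed Visitor.
Under article 6: the applicant has demonstrated the required language proficiency? no; or the applicant is not a national of a visa-waiver state? yes; or applicant's continuous lawful residence: 2.2 years ≥ 5.6 years? no, so negated condition yes. So the applicant is a Relevant Entrant.
Under article 7: Licensed Visitor (article 5)? no; and not a Relevant Entrant (article 6)? no. So the applicant is not a Supervised Applicant.
Under article 8: the applicant is subject to a deportation order? no; or the application was made in-country? no. So the applicant is not a Reportable Entrant.
Under article 11: the applicant holds comprehensive sickness insurance? yes; or the applicant has a qualifying family member in the territory? yes; or the application was made in-country? no. So the applicant is an Assessable Visitor.
Under article 9: Reportable Entrant (article 8)? no; and not an Assessable Visitor (article 11)? no. So the applicant is not a Provisional Visitor.
Under article 2: the applicant has a qualifying family member in the territory? yes; and the applicant has an offer of skilled employment? yes. So the applicant is a Tier I National.
Under article 3: Tier I National (article 2)? yes; the applicant holds comprehensive sickness insurance? yes; the applicant's previous leave was curtailed? no — 2 of 3 hold (need ≥2) → satisfied.
Under article 1: Supervised Applicant (article 7)? no; or Provisional Visitor (article 9)? no; or not a Class-D Resident (article 3)? no. So the applicant is not a Covered National.

No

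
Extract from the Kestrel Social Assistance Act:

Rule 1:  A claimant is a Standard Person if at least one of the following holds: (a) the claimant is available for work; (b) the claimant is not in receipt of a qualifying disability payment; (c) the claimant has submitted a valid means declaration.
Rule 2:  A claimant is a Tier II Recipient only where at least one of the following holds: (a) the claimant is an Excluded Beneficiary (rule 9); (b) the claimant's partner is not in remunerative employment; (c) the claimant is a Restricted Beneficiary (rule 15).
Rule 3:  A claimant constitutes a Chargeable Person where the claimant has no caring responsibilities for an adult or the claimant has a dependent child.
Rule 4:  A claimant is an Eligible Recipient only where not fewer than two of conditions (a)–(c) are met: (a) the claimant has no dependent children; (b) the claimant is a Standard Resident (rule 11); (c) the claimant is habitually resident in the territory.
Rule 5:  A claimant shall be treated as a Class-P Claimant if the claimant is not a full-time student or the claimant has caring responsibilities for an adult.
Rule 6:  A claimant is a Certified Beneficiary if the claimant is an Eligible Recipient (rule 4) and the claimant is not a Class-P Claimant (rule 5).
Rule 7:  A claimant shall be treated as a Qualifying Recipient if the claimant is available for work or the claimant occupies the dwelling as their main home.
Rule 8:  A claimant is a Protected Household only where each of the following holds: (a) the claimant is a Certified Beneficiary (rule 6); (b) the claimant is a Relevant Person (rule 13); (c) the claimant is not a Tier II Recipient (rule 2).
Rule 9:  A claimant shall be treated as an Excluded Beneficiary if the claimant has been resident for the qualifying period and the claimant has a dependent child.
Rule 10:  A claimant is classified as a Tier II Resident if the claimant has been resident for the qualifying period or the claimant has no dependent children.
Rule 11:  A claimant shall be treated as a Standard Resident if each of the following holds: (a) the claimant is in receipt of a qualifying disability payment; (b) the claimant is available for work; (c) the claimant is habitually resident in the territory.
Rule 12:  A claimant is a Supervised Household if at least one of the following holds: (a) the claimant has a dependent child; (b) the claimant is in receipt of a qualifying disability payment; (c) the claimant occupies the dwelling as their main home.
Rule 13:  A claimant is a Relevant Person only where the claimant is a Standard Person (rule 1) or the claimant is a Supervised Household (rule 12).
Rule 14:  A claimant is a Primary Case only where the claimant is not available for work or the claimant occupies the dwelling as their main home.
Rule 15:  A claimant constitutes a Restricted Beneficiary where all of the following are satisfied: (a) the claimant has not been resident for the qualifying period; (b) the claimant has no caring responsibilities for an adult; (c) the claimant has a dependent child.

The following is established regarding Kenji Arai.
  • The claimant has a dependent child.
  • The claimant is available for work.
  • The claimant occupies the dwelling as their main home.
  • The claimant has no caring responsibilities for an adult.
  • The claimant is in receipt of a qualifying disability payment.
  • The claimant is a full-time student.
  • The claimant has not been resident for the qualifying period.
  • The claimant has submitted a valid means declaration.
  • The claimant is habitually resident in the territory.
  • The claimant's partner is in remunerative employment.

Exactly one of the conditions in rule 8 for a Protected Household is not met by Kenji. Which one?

Tier II Recipient

rule 11 — Standard Resident: [the claimant is in receipt of a qualifying disability payment? yes] AND [the claimant is available for work? yes] AND [the claimant is habitually resident in the territory? yes] → satisfied.
rule 4 — Eligible Recipient: the claimant has no dependent children? no; Standard Resident (rule 11)? yes; the claimant is habitually resident in the territory? yes — 2 of 3 hold (need ≥2) → satisfied.
rule 5 — Class-P Claimant: [the claimant is not a full-time student? no] OR [the claimant has caring responsibilities for an adult? no] → not satisfied.
rule 6 — Certified Beneficiary: [Eligible Recipient (rule 4)? yes] AND [not a Class-P Claimant (rule 5)? yes] → satisfied.
rule 1 — Standard Person: [the claimant is available for work? yes] OR [the claimant is not in receipt of a qualifying disability payment? no] OR [the claimant has submitted a valid means declaration? yes] → satisfied.
rule 12 — Supervised Household: [the claimant has a dependent child? yes] OR [the claimant is in receipt of a qualifying disability payment? yes] OR [the claimant occupies the dwelling as their main home? yes] → satisfied.
rule 13 — Relevant Person: [Standard Person (rule 1)? yes] OR [Supervised Household (rule 12)? yes] → satisfied.
rule 9 — Excluded Beneficiary: [the claimant has been resident for the qualifying period? no] AND [the claimant has a dependent child? yes] → not satisfied.
rule 15 — Restricted Beneficiary: [the claimant has not been resident for the qualifying period? yes] AND [the claimant has no caring responsibilities for an adult? yes] AND [the claimant has a dependent child? yes] → satisfied.
rule 2 — Tier II Recipient: [Excluded Beneficiary (rule 9)? no] OR [the claimant's partner is not in remunerative employment? no] OR [Restricted Beneficiary (rule 15)? yes] → satisfied.
rule 8 — Protected Household: [Certified Beneficiary (rule 6)? yes] AND [Relevant Person (rule 13)? yes] AND [not a Tier II Recipient (rule 2)? no] → not satisfied.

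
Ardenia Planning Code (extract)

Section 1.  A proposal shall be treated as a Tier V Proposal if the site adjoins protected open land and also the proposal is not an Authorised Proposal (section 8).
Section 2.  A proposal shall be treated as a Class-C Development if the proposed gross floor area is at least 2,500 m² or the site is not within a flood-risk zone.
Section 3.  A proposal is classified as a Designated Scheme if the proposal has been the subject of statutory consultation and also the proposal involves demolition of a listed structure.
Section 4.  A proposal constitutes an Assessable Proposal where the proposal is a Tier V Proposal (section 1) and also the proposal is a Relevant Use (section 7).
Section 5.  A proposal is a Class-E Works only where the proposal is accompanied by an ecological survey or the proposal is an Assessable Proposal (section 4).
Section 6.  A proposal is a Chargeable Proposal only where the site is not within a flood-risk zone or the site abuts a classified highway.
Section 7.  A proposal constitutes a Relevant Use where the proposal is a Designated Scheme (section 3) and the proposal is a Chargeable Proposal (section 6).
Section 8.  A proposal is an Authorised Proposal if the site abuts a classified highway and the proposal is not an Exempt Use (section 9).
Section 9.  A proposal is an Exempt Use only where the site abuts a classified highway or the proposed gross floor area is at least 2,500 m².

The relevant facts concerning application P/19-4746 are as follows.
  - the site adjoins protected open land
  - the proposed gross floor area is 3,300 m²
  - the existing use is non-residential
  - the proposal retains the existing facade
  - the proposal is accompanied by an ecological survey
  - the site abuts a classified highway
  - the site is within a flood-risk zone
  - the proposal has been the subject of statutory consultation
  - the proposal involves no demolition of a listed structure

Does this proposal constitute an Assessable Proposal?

section 9 — Exempt Use: [the site abuts a classified highway? yes] OR [proposed gross floor area: 3,300 m² ≥ 2,500 m²? yes] → satisfied.
section 8 — Authorised Proposal: [the site abuts a classified highway? yes] AND [not an Exempt Use (section 9)? no] → not satisfied.
section 1 — Tier V Proposal: [the site adjoins protected open land? yes] AND [not an Authorised Proposal (section 8)? yes] → satisfied.
section 3 — Designated Scheme: [the proposal has been the subject of statutory consultation? yes] AND [the proposal involves demolition of a listed structure? no] → not satisfied.
section 6 — Chargeable Proposal: [the site is not within a flood-risk zone? no] OR [the site abuts a classified highway? yes] → satisfied.
section 7 — Relevant Use: [Designated Scheme (section 3)? no] AND [Chargeable Proposal (section 6)? yes] → not satisfied.
section 4 — Assessable Proposal: [Tier V Proposal (section 1)? yes] AND [Relevant Use (section 7)? no] → not satisfied.

No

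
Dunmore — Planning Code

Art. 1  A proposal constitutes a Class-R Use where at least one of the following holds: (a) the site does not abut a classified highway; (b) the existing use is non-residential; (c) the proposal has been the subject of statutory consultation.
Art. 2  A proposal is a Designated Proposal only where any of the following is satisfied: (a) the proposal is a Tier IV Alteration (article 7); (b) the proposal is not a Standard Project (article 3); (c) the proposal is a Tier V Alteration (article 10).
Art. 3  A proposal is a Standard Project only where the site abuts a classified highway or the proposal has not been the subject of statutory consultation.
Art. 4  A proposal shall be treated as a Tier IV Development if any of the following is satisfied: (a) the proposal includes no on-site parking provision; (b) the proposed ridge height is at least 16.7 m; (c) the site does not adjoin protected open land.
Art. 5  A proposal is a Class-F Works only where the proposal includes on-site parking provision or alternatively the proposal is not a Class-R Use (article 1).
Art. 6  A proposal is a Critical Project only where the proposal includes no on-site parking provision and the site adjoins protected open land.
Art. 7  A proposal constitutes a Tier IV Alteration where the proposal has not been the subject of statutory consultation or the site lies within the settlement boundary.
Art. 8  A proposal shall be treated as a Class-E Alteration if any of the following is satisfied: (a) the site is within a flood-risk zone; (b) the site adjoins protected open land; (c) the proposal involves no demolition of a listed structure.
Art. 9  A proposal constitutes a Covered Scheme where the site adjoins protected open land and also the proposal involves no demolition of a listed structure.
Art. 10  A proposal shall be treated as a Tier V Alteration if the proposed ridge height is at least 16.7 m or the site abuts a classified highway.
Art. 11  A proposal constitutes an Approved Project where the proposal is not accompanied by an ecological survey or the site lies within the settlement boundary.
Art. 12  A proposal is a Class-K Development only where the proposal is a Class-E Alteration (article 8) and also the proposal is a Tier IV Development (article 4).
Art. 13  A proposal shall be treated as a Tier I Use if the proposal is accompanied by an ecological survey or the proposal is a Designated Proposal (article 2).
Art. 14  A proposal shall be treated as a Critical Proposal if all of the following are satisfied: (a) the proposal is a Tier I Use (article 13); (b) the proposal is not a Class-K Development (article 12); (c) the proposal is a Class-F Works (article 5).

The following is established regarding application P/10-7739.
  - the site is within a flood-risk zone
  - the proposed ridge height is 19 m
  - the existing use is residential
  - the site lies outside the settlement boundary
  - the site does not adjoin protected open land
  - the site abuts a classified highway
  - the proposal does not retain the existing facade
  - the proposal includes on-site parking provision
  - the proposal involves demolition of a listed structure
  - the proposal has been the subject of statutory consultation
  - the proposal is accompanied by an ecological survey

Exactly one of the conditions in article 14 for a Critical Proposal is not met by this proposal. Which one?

Class-K Development

article 7 — Tier IV Alteration: [the proposal has not been the subject of statutory consultation? no] OR [the site lies within the settlement boundary? no] → not satisfied.
article 3 — Standard Project: [the site abuts a classified highway? yes] OR [the proposal has not been the subject of statutory consultation? no] → satisfied.
article 10 — Tier V Alteration: [proposed ridge height: 19 m ≥ 16.7 m? yes] OR [the site abuts a classified highway? yes] → satisfied.
article 2 — Designated Proposal: [Tier IV Alteration (article 7)? no] OR [not a Standard Project (article 3)? no] OR [Tier V Alteration (article 10)? yes] → satisfied.
article 13 — Tier I Use: [the proposal is accompanied by an ecological survey? yes] OR [Designated Proposal (article 2)? yes] → satisfied.
article 8 — Class-E Alteration: [the site is within a flood-risk zone? yes] OR [the site adjoins protected open land? no] OR [the proposal involves no demolition of a listed structure? no] → satisfied.
article 4 — Tier IV Development: [the proposal includes no on-site parking provision? no] OR [proposed ridge height: 19 m ≥ 16.7 m? yes] OR [the site does not adjoin protected open land? yes] → satisfied.
article 12 — Class-K Development: [Class-E Alteration (article 8)? yes] AND [Tier IV Development (article 4)? yes] → satisfied.
article 1 — Class-R Use: [the site does not abut a classified highway? no] OR [the existing use is non-residential? no] OR [the proposal has been the subject of statutory consultation? yes] → satisfied.
article 5 — Class-F Works: [the proposal includes on-site parking provision? yes] OR [not a Class-R Use (article 1)? no] → satisfied.
article 14 — Critical Proposal: [Tier I Use (article 13)? yes] AND [not a Class-K Development (article 12)? no] AND [Class-F Works (article 5)? yes] → not satisfied.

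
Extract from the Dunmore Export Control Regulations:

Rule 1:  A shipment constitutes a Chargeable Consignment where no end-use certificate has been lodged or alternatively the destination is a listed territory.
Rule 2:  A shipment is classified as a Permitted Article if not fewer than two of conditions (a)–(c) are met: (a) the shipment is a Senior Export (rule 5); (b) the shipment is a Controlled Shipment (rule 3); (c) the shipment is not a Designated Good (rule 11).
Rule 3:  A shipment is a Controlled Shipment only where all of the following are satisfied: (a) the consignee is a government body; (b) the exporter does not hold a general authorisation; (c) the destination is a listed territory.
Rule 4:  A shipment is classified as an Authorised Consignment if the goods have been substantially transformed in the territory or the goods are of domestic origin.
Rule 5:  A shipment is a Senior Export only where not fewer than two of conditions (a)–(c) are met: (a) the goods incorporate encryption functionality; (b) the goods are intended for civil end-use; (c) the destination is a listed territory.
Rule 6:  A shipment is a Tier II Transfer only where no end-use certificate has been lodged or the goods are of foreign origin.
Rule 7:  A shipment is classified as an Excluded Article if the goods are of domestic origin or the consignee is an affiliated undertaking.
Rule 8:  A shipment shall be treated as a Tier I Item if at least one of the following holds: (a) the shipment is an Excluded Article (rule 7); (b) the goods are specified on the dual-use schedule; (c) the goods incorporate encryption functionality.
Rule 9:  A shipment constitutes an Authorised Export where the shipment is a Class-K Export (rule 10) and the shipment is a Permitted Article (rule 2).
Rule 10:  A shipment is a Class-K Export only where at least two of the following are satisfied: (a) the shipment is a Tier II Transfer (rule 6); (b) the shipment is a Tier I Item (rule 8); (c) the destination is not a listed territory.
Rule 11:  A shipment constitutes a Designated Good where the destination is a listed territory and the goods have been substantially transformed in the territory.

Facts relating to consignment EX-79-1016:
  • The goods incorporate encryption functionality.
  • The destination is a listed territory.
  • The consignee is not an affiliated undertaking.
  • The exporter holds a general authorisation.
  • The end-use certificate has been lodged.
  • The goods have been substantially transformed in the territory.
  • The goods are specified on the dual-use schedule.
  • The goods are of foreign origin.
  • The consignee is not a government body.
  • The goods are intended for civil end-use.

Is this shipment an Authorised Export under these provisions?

No

rule 6 — Tier II Transfer: [no end-use certificate has been lodged? no] OR [the goods are of foreign origin? yes] → satisfied.
rule 7 — Excluded Article: [the goods are of domestic origin? no] OR [the consignee is an affiliated undertaking? no] → not satisfied.
rule 8 — Tier I Item: [Excluded Article (rule 7)? no] OR [the goods are specified on the dual-use schedule? yes] OR [the goods incorporate encryption functionality? yes] → satisfied.
rule 10 — Class-K Export: Tier II Transfer (rule 6)? yes; Tier I Item (rule 8)? yes; the destination is not a listed territory? no — 2 of 3 hold (need ≥2) → satisfied.
rule 5 — Senior Export: the goods incorporate encryption functionality? yes; the goods are intended for civil end-use? yes; the destination is a listed territory? yes — 3 of 3 hold (need ≥2) → satisfied.
rule 3 — Controlled Shipment: [the consignee is a government body? no] AND [the exporter does not hold a general authorisation? no] AND [the destination is a listed territory? yes] → not satisfied.
rule 11 — Designated Good: [the destination is a listed territory? yes] AND [the goods have been substantially transformed in the territory? yes] → satisfied.
rule 2 — Permitted Article: Senior Export (rule 5)? yes; Controlled Shipment (rule 3)? no; not a Designated Good (rule 11)? no — 1 of 3 hold (need ≥2) → not satisfied.
rule 9 — Authorised Export: [Class-K Export (rule 10)? yes] AND [Permitted Article (rule 2)? no] → not satisfied.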